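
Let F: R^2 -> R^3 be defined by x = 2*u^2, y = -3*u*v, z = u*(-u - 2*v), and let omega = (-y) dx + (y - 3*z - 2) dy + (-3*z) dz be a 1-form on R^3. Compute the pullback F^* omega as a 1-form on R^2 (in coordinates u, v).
F^* omega = (-6*u^3 - 15*u^2*v - 21*u*v^2 + 6*v) du + (3*u*(-5*u^2 - 7*u*v + 2)) dv

Using F^*(f dg) = (f ∘ F) d(g ∘ F), substitute each coordinate x_i by F_i(u, v) in f_i, and replace dx_i by d F_i = (∂F_i/∂u) du + (∂F_i/∂v) dv.
  For the x component: f_1(F) = 3*u*v; d F_1 = (4*u) du + (0) dv
  For the y component: f_2(F) = 3*u^2 + 3*u*v - 2; d F_2 = (-3*v) du + (-3*u) dv
  For the z component: f_3(F) = 3*u*(u + 2*v); d F_3 = (-2*u - 2*v) du + (-2*u) dv
Combining and collecting du, dv coefficients:
  coeff of du: -6*u^3 - 15*u^2*v - 21*u*v^2 + 6*v
  coeff of dv: 3*u*(-5*u^2 - 7*u*v + 2)
F^* omega = (-6*u^3 - 15*u^2*v - 21*u*v^2 + 6*v) du + (3*u*(-5*u^2 - 7*u*v + 2)) dv.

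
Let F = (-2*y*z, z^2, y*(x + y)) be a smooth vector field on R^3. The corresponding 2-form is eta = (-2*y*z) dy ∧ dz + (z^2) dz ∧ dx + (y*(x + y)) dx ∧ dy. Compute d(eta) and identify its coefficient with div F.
d(eta) = (0) dx ∧ dy ∧ dz; div F = 0

For a 2-form in R^3 of the form above, applying d gives a 3-form with coefficient ∂P/∂x + ∂Q/∂y + ∂R/∂z:
  ∂P/∂x = 0
  ∂Q/∂y = 0
  ∂R/∂z = 0
Sum = 0, which is exactly div F.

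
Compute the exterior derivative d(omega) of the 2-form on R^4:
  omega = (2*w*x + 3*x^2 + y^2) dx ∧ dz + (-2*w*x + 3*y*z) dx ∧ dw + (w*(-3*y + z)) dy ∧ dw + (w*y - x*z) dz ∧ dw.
d(omega) = (-2*y) dx ∧ dy ∧ dz + (2*x - 3*y - z) dx ∧ dz ∧ dw + (-3*z) dx ∧ dy ∧ dw

For a 2-form omega = sum_{i<j} g_{ij} dx_i ∧ dx_j, the exterior derivative is
  d(omega) = sum_{i<j} d(g_{ij}) ∧ dx_i ∧ dx_j = sum_{i<j, k} (∂g_{ij}/∂x_k) dx_k ∧ dx_i ∧ dx_j.
Expand each term, using dx_k ∧ dx_i ∧ dx_j = sgn(permutation) dx_{(a)} ∧ dx_{(b)} ∧ dx_{(c)} with (a < b < c) sorted:
  d(2*w*x + 3*x^2 + y^2) includes (∂/∂y)(2*w*x + 3*x^2 + y^2) dy = (2*y) dy, which multiplied by dx ∧ dz gives (-2*y) dx ∧ dy ∧ dz
  d(2*w*x + 3*x^2 + y^2) includes (∂/∂w)(2*w*x + 3*x^2 + y^2) dw = (2*x) dw, which multiplied by dx ∧ dz gives (2*x) dx ∧ dz ∧ dw
  d(-2*w*x + 3*y*z) includes (∂/∂y)(-2*w*x + 3*y*z) dy = (3*z) dy, which multiplied by dx ∧ dw gives (-3*z) dx ∧ dy ∧ dw
  d(-2*w*x + 3*y*z) includes (∂/∂z)(-2*w*x + 3*y*z) dz = (3*y) dz, which multiplied by dx ∧ dw gives (-3*y) dx ∧ dz ∧ dw
  d(w*(-3*y + z)) includes (∂/∂z)(w*(-3*y + z)) dz = (w) dz, which multiplied by dy ∧ dw gives (-w) dy ∧ dz ∧ dw
  d(w*y - x*z) includes (∂/∂x)(w*y - x*z) dx = (-z) dx, which multiplied by dz ∧ dw gives (-z) dx ∧ dz ∧ dw
  d(w*y - x*z) includes (∂/∂y)(w*y - x*z) dy = (w) dy, which multiplied by dz ∧ dw gives (w) dy ∧ dz ∧ dw
Collecting like 3-forms: d(omega) = (-2*y) dx ∧ dy ∧ dz + (2*x - 3*y - z) dx ∧ dz ∧ dw + (-3*z) dx ∧ dy ∧ dw.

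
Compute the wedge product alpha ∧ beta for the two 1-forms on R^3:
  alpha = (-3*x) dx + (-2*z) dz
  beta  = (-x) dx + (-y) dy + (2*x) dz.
alpha ∧ beta = (3*x*y) dx ∧ dy + (-2*x*(3*x + z)) dx ∧ dz + (-2*y*z) dy ∧ dz

Distribute the wedge, using dx_i ∧ dx_j = -dx_j ∧ dx_i and dx_i ∧ dx_i = 0. For each pair (i, j) with i < j, the coefficient of dx_i ∧ dx_j in alpha ∧ beta is (alpha_i * beta_j - alpha_j * beta_i). Collecting: alpha ∧ beta = (3*x*y) dx ∧ dy + (-2*x*(3*x + z)) dx ∧ dz + (-2*y*z) dy ∧ dz.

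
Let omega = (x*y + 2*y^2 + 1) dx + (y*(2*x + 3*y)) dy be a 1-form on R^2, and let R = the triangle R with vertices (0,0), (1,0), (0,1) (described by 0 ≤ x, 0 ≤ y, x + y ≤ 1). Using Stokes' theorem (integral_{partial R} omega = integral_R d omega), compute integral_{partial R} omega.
integral_(partial R) omega = -1/2

Stokes: integral_partial_R omega = integral_R d omega with d omega = (∂Q/∂x - ∂P/∂y) dx ∧ dy.
  ∂Q/∂x = 2*y
  ∂P/∂y = x + 4*y
  integrand = ∂Q/∂x - ∂P/∂y = -x - 2*y.
Integrating over R: integral_0^1 integral_0^{1-x} (-x - 2*y) dy dx = -1/2.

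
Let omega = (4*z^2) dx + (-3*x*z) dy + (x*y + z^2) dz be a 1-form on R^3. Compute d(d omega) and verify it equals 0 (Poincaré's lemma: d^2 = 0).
d(d omega) = 0

Step 1: d omega = sum_{i<j} (∂f_j/∂x_i - ∂f_i/∂x_j) dx_i ∧ dx_j:
  coeff of dx ∧ dy: -3*z
  coeff of dx ∧ dz: y - 8*z
  coeff of dy ∧ dz: 4*x
Step 2: Apply d again to each 2-form coefficient. The only possible 3-form in R^3 is dx ∧ dy ∧ dz, with coefficient
  ∂(coeff of dy∧dz)/∂x - ∂(coeff of dx∧dz)/∂y + ∂(coeff of dx∧dy)/∂z
  = ∂/∂x (4*x) - ∂/∂y (y - 8*z) + ∂/∂z (-3*z).
Each of these terms simplifies to sums of mixed partials that cancel in pairs. The result is 0 (by equality of mixed partials for smooth functions — Schwarz / Clairaut).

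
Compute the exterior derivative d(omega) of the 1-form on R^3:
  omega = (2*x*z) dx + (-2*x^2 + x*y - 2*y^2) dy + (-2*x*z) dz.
d(omega) = (-4*x + y) dx ∧ dy + (-2*x - 2*z) dx ∧ dz

For a 1-form omega = sum_i f_i dx_i, the exterior derivative is
  d(omega) = sum_{i < j} (∂f_j/∂x_i - ∂f_i/∂x_j) dx_i ∧ dx_j.
  coefficient of dx ∧ dy: ∂f_2/∂x - ∂f_1/∂y = ∂(-2*x^2 + x*y - 2*y^2)/∂x - ∂(2*x*z)/∂y = -4*x + y
  coefficient of dx ∧ dz: ∂f_3/∂x - ∂f_1/∂z = ∂(-2*x*z)/∂x - ∂(2*x*z)/∂z = -2*x - 2*z
Assembling: d(omega) = (-4*x + y) dx ∧ dy + (-2*x - 2*z) dx ∧ dz.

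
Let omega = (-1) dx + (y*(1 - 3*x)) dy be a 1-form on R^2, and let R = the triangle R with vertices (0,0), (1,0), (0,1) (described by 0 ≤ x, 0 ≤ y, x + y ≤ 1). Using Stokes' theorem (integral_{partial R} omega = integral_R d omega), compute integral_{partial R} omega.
integral_(partial R) omega = -1/2

Stokes: integral_partial_R omega = integral_R d omega with d omega = (∂Q/∂x - ∂P/∂y) dx ∧ dy.
  ∂Q/∂x = -3*y
  ∂P/∂y = 0
  integrand = ∂Q/∂x - ∂P/∂y = -3*y.
Integrating over R: integral_0^1 integral_0^{1-x} (-3*y) dy dx = -1/2.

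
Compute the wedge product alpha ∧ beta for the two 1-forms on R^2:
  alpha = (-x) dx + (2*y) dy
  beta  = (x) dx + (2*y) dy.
alpha ∧ beta = (-4*x*y) dx ∧ dy

Distribute the wedge, using dx_i ∧ dx_j = -dx_j ∧ dx_i and dx_i ∧ dx_i = 0. For each pair (i, j) with i < j, the coefficient of dx_i ∧ dx_j in alpha ∧ beta is (alpha_i * beta_j - alpha_j * beta_i). Collecting: alpha ∧ beta = (-4*x*y) dx ∧ dy.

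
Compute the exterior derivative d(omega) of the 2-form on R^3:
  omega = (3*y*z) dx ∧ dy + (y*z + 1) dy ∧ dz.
d(omega) = (3*y) dx ∧ dy ∧ dz

For a 2-form omega = sum_{i<j} g_{ij} dx_i ∧ dx_j, the exterior derivative is
  d(omega) = sum_{i<j} d(g_{ij}) ∧ dx_i ∧ dx_j = sum_{i<j, k} (∂g_{ij}/∂x_k) dx_k ∧ dx_i ∧ dx_j.
Expand each term, using dx_k ∧ dx_i ∧ dx_j = sgn(permutation) dx_{(a)} ∧ dx_{(b)} ∧ dx_{(c)} with (a < b < c) sorted:
  d(3*y*z) includes (∂/∂z)(3*y*z) dz = (3*y) dz, which multiplied by dx ∧ dy gives (3*y) dx ∧ dy ∧ dz
Collecting like 3-forms: d(omega) = (3*y) dx ∧ dy ∧ dz.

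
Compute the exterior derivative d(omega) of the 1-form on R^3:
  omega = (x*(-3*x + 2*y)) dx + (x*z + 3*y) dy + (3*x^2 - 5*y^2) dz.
d(omega) = (-2*x + z) dx ∧ dy + (6*x) dx ∧ dz + (-x - 10*y) dy ∧ dz

For a 1-form omega = sum_i f_i dx_i, the exterior derivative is
  d(omega) = sum_{i < j} (∂f_j/∂x_i - ∂f_i/∂x_j) dx_i ∧ dx_j.
  coefficient of dx ∧ dy: ∂f_2/∂x - ∂f_1/∂y = ∂(x*z + 3*y)/∂x - ∂(x*(-3*x + 2*y))/∂y = -2*x + z
  coefficient of dx ∧ dz: ∂f_3/∂x - ∂f_1/∂z = ∂(3*x^2 - 5*y^2)/∂x - ∂(x*(-3*x + 2*y))/∂z = 6*x
  coefficient of dy ∧ dz: ∂f_3/∂y - ∂f_2/∂z = ∂(3*x^2 - 5*y^2)/∂y - ∂(x*z + 3*y)/∂z = -x - 10*y
Assembling: d(omega) = (-2*x + z) dx ∧ dy + (6*x) dx ∧ dz + (-x - 10*y) dy ∧ dz.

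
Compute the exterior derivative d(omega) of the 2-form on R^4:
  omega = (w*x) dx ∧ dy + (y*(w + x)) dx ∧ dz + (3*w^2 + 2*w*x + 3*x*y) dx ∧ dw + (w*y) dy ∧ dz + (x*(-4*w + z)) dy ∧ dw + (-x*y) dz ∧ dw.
d(omega) = (-4*w - 2*x + z) dx ∧ dy ∧ dw + (-w - x) dx ∧ dy ∧ dz + (-2*x + y) dy ∧ dz ∧ dw

For a 2-form omega = sum_{i<j} g_{ij} dx_i ∧ dx_j, the exterior derivative is
  d(omega) = sum_{i<j} d(g_{ij}) ∧ dx_i ∧ dx_j = sum_{i<j, k} (∂g_{ij}/∂x_k) dx_k ∧ dx_i ∧ dx_j.
Expand each term, using dx_k ∧ dx_i ∧ dx_j = sgn(permutation) dx_{(a)} ∧ dx_{(b)} ∧ dx_{(c)} with (a < b < c) sorted:
  d(w*x) includes (∂/∂w)(w*x) dw = (x) dw, which multiplied by dx ∧ dy gives (x) dx ∧ dy ∧ dw
  d(y*(w + x)) includes (∂/∂y)(y*(w + x)) dy = (w + x) dy, which multiplied by dx ∧ dz gives (-w - x) dx ∧ dy ∧ dz
  d(y*(w + x)) includes (∂/∂w)(y*(w + x)) dw = (y) dw, which multiplied by dx ∧ dz gives (y) dx ∧ dz ∧ dw
  d(3*w^2 + 2*w*x + 3*x*y) includes (∂/∂y)(3*w^2 + 2*w*x + 3*x*y) dy = (3*x) dy, which multiplied by dx ∧ dw gives (-3*x) dx ∧ dy ∧ dw
  d(w*y) includes (∂/∂w)(w*y) dw = (y) dw, which multiplied by dy ∧ dz gives (y) dy ∧ dz ∧ dw
  d(x*(-4*w + z)) includes (∂/∂x)(x*(-4*w + z)) dx = (-4*w + z) dx, which multiplied by dy ∧ dw gives (-4*w + z) dx ∧ dy ∧ dw
  d(x*(-4*w + z)) includes (∂/∂z)(x*(-4*w + z)) dz = (x) dz, which multiplied by dy ∧ dw gives (-x) dy ∧ dz ∧ dw
  d(-x*y) includes (∂/∂x)(-x*y) dx = (-y) dx, which multiplied by dz ∧ dw gives (-y) dx ∧ dz ∧ dw
  d(-x*y) includes (∂/∂y)(-x*y) dy = (-x) dy, which multiplied by dz ∧ dw gives (-x) dy ∧ dz ∧ dw
Collecting like 3-forms: d(omega) = (-4*w - 2*x + z) dx ∧ dy ∧ dw + (-w - x) dx ∧ dy ∧ dz + (-2*x + y) dy ∧ dz ∧ dw.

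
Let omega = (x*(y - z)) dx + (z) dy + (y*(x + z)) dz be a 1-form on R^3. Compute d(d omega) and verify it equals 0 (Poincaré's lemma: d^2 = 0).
d(d omega) = 0

Step 1: d omega = sum_{i<j} (∂f_j/∂x_i - ∂f_i/∂x_j) dx_i ∧ dx_j:
  coeff of dx ∧ dy: -x
  coeff of dx ∧ dz: x + y
  coeff of dy ∧ dz: x + z - 1
Step 2: Apply d again to each 2-form coefficient. The only possible 3-form in R^3 is dx ∧ dy ∧ dz, with coefficient
  ∂(coeff of dy∧dz)/∂x - ∂(coeff of dx∧dz)/∂y + ∂(coeff of dx∧dy)/∂z
  = ∂/∂x (x + z - 1) - ∂/∂y (x + y) + ∂/∂z (-x).
Each of these terms simplifies to sums of mixed partials that cancel in pairs. The result is 0 (by equality of mixed partials for smooth functions — Schwarz / Clairaut).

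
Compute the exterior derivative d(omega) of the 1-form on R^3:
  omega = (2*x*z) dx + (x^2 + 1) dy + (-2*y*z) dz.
d(omega) = (2*x) dx ∧ dy + (-2*x) dx ∧ dz + (-2*z) dy ∧ dz

For a 1-form omega = sum_i f_i dx_i, the exterior derivative is
  d(omega) = sum_{i < j} (∂f_j/∂x_i - ∂f_i/∂x_j) dx_i ∧ dx_j.
  coefficient of dx ∧ dy: ∂f_2/∂x - ∂f_1/∂y = ∂(x^2 + 1)/∂x - ∂(2*x*z)/∂y = 2*x
  coefficient of dx ∧ dz: ∂f_3/∂x - ∂f_1/∂z = ∂(-2*y*z)/∂x - ∂(2*x*z)/∂z = -2*x
  coefficient of dy ∧ dz: ∂f_3/∂y - ∂f_2/∂z = ∂(-2*y*z)/∂y - ∂(x^2 + 1)/∂z = -2*z
Assembling: d(omega) = (2*x) dx ∧ dy + (-2*x) dx ∧ dz + (-2*z) dy ∧ dz.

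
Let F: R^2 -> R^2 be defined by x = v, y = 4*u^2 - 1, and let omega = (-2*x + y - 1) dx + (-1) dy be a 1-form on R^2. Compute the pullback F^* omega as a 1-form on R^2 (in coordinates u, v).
F^* omega = (-8*u) du + (4*u^2 - 2*v - 2) dv

Using F^*(f dg) = (f ∘ F) d(g ∘ F), substitute each coordinate x_i by F_i(u, v) in f_i, and replace dx_i by d F_i = (∂F_i/∂u) du + (∂F_i/∂v) dv.
  For the x component: f_1(F) = 4*u^2 - 2*v - 2; d F_1 = (0) du + (1) dv
  For the y component: f_2(F) = -1; d F_2 = (8*u) du + (0) dv
Combining and collecting du, dv coefficients:
  coeff of du: -8*u
  coeff of dv: 4*u^2 - 2*v - 2
F^* omega = (-8*u) du + (4*u^2 - 2*v - 2) dv.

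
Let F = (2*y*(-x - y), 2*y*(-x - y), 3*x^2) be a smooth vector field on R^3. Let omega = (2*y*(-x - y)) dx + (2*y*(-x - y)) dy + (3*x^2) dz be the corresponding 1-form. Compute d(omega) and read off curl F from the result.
d(omega) = (0) dy ∧ dz + (-6*x) dz ∧ dx + (2*x + 2*y) dx ∧ dy; curl F = (0, -6*x, 2*x + 2*y)

d omega = sum_{i<j} (∂f_j/∂x_i - ∂f_i/∂x_j) dx_i ∧ dx_j. Under the identification (dy ∧ dz, dz ∧ dx, dx ∧ dy) ↔ (e_x, e_y, e_z), the coefficients are exactly the components of curl F. Compute:
  ∂R/∂y - ∂Q/∂z = (0) - (0) = 0
  ∂P/∂z - ∂R/∂x = (0) - (6*x) = -6*x
  ∂Q/∂x - ∂P/∂y = (-2*y) - (-2*x - 4*y) = 2*x + 2*y.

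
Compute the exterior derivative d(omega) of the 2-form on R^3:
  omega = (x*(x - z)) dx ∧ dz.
d(omega) = 0

For a 2-form omega = sum_{i<j} g_{ij} dx_i ∧ dx_j, the exterior derivative is
  d(omega) = sum_{i<j} d(g_{ij}) ∧ dx_i ∧ dx_j = sum_{i<j, k} (∂g_{ij}/∂x_k) dx_k ∧ dx_i ∧ dx_j.
Expand each term, using dx_k ∧ dx_i ∧ dx_j = sgn(permutation) dx_{(a)} ∧ dx_{(b)} ∧ dx_{(c)} with (a < b < c) sorted:

Collecting like 3-forms: d(omega) = 0.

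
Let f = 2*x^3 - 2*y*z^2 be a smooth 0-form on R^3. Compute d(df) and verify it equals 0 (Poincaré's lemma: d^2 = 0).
d(df) = 0

Step 1: df = sum_i (∂f/∂x_i) dx_i = (6*x^2) dx + (-2*z^2) dy + (-4*y*z) dz.
Step 2: Apply d again. Using the 1-form formula, the coefficient of dx ∧ dy in d(df) is ∂^2 f/∂x ∂y - ∂^2 f/∂y ∂x = (0) - (0) = 0 (equality of mixed partials for smooth f).
Similarly for dx ∧ dz and dy ∧ dz — all coefficients vanish. So d(df) = 0.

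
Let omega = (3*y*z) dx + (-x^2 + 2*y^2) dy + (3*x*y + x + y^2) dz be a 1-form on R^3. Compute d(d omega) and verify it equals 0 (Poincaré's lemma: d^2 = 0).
d(d omega) = 0

Step 1: d omega = sum_{i<j} (∂f_j/∂x_i - ∂f_i/∂x_j) dx_i ∧ dx_j:
  coeff of dx ∧ dy: -2*x - 3*z
  coeff of dx ∧ dz: 1
  coeff of dy ∧ dz: 3*x + 2*y
Step 2: Apply d again to each 2-form coefficient. The only possible 3-form in R^3 is dx ∧ dy ∧ dz, with coefficient
  ∂(coeff of dy∧dz)/∂x - ∂(coeff of dx∧dz)/∂y + ∂(coeff of dx∧dy)/∂z
  = ∂/∂x (3*x + 2*y) - ∂/∂y (1) + ∂/∂z (-2*x - 3*z).
Each of these terms simplifies to sums of mixed partials that cancel in pairs. The result is 0 (by equality of mixed partials for smooth functions — Schwarz / Clairaut).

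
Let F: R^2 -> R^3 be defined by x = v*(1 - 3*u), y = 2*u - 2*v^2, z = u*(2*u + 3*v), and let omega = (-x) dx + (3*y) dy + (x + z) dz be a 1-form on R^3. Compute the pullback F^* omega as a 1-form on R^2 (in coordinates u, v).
F^* omega = (8*u^3 + 6*u^2*v - 9*u*v^2 + 4*u*v + 12*u - 6*v^2) du + (6*u^3 - 9*u^2*v - 15*u*v + 24*v^3 - v) dv

Using F^*(f dg) = (f ∘ F) d(g ∘ F), substitute each coordinate x_i by F_i(u, v) in f_i, and replace dx_i by d F_i = (∂F_i/∂u) du + (∂F_i/∂v) dv.
  For the x component: f_1(F) = v*(3*u - 1); d F_1 = (-3*v) du + (1 - 3*u) dv
  For the y component: f_2(F) = 6*u - 6*v^2; d F_2 = (2) du + (-4*v) dv
  For the z component: f_3(F) = 2*u^2 + v; d F_3 = (4*u + 3*v) du + (3*u) dv
Combining and collecting du, dv coefficients:
  coeff of du: 8*u^3 + 6*u^2*v - 9*u*v^2 + 4*u*v + 12*u - 6*v^2
  coeff of dv: 6*u^3 - 9*u^2*v - 15*u*v + 24*v^3 - v
F^* omega = (8*u^3 + 6*u^2*v - 9*u*v^2 + 4*u*v + 12*u - 6*v^2) du + (6*u^3 - 9*u^2*v - 15*u*v + 24*v^3 - v) dv.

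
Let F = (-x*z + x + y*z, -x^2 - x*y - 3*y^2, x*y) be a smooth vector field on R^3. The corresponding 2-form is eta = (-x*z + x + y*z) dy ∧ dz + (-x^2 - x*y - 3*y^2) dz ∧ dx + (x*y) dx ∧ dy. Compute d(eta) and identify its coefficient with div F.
d(eta) = (-x - 6*y - z + 1) dx ∧ dy ∧ dz; div F = -x - 6*y - z + 1

For a 2-form in R^3 of the form above, applying d gives a 3-form with coefficient ∂P/∂x + ∂Q/∂y + ∂R/∂z:
  ∂P/∂x = 1 - z
  ∂Q/∂y = -x - 6*y
  ∂R/∂z = 0
Sum = -x - 6*y - z + 1, which is exactly div F.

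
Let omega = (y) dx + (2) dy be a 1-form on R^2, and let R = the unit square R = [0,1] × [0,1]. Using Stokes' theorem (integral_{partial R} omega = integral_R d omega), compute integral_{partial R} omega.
integral_(partial R) omega = -1

Stokes: integral_partial_R omega = integral_R d omega with d omega = (∂Q/∂x - ∂P/∂y) dx ∧ dy.
  ∂Q/∂x = 0
  ∂P/∂y = 1
  integrand = ∂Q/∂x - ∂P/∂y = -1.
Integrating over R: integral_0^1 integral_0^1 (-1) dx dy = -1.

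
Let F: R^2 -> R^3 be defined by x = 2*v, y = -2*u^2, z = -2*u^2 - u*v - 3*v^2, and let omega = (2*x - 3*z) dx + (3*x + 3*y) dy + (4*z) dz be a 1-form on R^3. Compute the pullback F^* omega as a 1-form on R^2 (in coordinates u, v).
F^* omega = (56*u^3 + 24*u^2*v + 52*u*v^2 - 24*u*v + 12*v^3) du + (8*u^3 + 52*u^2*v + 12*u^2 + 36*u*v^2 + 6*u*v + 72*v^3 + 18*v^2 + 8*v) dv

Using F^*(f dg) = (f ∘ F) d(g ∘ F), substitute each coordinate x_i by F_i(u, v) in f_i, and replace dx_i by d F_i = (∂F_i/∂u) du + (∂F_i/∂v) dv.
  For the x component: f_1(F) = 6*u^2 + 3*u*v + 9*v^2 + 4*v; d F_1 = (0) du + (2) dv
  For the y component: f_2(F) = -6*u^2 + 6*v; d F_2 = (-4*u) du + (0) dv
  For the z component: f_3(F) = -8*u^2 - 4*u*v - 12*v^2; d F_3 = (-4*u - v) du + (-u - 6*v) dv
Combining and collecting du, dv coefficients:
  coeff of du: 56*u^3 + 24*u^2*v + 52*u*v^2 - 24*u*v + 12*v^3
  coeff of dv: 8*u^3 + 52*u^2*v + 12*u^2 + 36*u*v^2 + 6*u*v + 72*v^3 + 18*v^2 + 8*v
F^* omega = (56*u^3 + 24*u^2*v + 52*u*v^2 - 24*u*v + 12*v^3) du + (8*u^3 + 52*u^2*v + 12*u^2 + 36*u*v^2 + 6*u*v + 72*v^3 + 18*v^2 + 8*v) dv.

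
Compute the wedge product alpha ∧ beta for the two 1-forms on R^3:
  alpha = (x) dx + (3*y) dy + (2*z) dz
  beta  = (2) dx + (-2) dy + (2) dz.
alpha ∧ beta = (-2*x - 6*y) dx ∧ dy + (2*x - 4*z) dx ∧ dz + (6*y + 4*z) dy ∧ dz

Distribute the wedge, using dx_i ∧ dx_j = -dx_j ∧ dx_i and dx_i ∧ dx_i = 0. For each pair (i, j) with i < j, the coefficient of dx_i ∧ dx_j in alpha ∧ beta is (alpha_i * beta_j - alpha_j * beta_i). Collecting: alpha ∧ beta = (-2*x - 6*y) dx ∧ dy + (2*x - 4*z) dx ∧ dz + (6*y + 4*z) dy ∧ dz.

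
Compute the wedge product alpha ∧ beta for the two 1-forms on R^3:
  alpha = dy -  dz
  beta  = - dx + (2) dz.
alpha ∧ beta = (1) dx ∧ dy + (2) dy ∧ dz + (-1) dx ∧ dz

Distribute the wedge, using dx_i ∧ dx_j = -dx_j ∧ dx_i and dx_i ∧ dx_i = 0. For each pair (i, j) with i < j, the coefficient of dx_i ∧ dx_j in alpha ∧ beta is (alpha_i * beta_j - alpha_j * beta_i). Collecting: alpha ∧ beta = (1) dx ∧ dy + (2) dy ∧ dz + (-1) dx ∧ dz.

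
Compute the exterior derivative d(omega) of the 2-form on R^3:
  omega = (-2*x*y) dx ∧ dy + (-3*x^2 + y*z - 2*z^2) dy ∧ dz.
d(omega) = (-6*x) dx ∧ dy ∧ dz

For a 2-form omega = sum_{i<j} g_{ij} dx_i ∧ dx_j, the exterior derivative is
  d(omega) = sum_{i<j} d(g_{ij}) ∧ dx_i ∧ dx_j = sum_{i<j, k} (∂g_{ij}/∂x_k) dx_k ∧ dx_i ∧ dx_j.
Expand each term, using dx_k ∧ dx_i ∧ dx_j = sgn(permutation) dx_{(a)} ∧ dx_{(b)} ∧ dx_{(c)} with (a < b < c) sorted:
  d(-3*x^2 + y*z - 2*z^2) includes (∂/∂x)(-3*x^2 + y*z - 2*z^2) dx = (-6*x) dx, which multiplied by dy ∧ dz gives (-6*x) dx ∧ dy ∧ dz
Collecting like 3-forms: d(omega) = (-6*x) dx ∧ dy ∧ dz.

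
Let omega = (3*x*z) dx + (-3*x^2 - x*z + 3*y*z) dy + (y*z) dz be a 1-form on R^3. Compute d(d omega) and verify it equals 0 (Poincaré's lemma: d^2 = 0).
d(d omega) = 0

Step 1: d omega = sum_{i<j} (∂f_j/∂x_i - ∂f_i/∂x_j) dx_i ∧ dx_j:
  coeff of dx ∧ dy: -6*x - z
  coeff of dx ∧ dz: -3*x
  coeff of dy ∧ dz: x - 3*y + z
Step 2: Apply d again to each 2-form coefficient. The only possible 3-form in R^3 is dx ∧ dy ∧ dz, with coefficient
  ∂(coeff of dy∧dz)/∂x - ∂(coeff of dx∧dz)/∂y + ∂(coeff of dx∧dy)/∂z
  = ∂/∂x (x - 3*y + z) - ∂/∂y (-3*x) + ∂/∂z (-6*x - z).
Each of these terms simplifies to sums of mixed partials that cancel in pairs. The result is 0 (by equality of mixed partials for smooth functions — Schwarz / Clairaut).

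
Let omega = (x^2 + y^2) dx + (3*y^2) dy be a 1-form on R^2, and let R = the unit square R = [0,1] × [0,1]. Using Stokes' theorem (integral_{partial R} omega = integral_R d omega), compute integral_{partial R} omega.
integral_(partial R) omega = -1

Stokes: integral_partial_R omega = integral_R d omega with d omega = (∂Q/∂x - ∂P/∂y) dx ∧ dy.
  ∂Q/∂x = 0
  ∂P/∂y = 2*y
  integrand = ∂Q/∂x - ∂P/∂y = -2*y.
Integrating over R: integral_0^1 integral_0^1 (-2*y) dx dy = -1.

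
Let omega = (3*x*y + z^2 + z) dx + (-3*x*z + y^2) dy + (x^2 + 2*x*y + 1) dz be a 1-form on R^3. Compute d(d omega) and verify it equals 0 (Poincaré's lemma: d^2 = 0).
d(d omega) = 0

Step 1: d omega = sum_{i<j} (∂f_j/∂x_i - ∂f_i/∂x_j) dx_i ∧ dx_j:
  coeff of dx ∧ dy: -3*x - 3*z
  coeff of dx ∧ dz: 2*x + 2*y - 2*z - 1
  coeff of dy ∧ dz: 5*x
Step 2: Apply d again to each 2-form coefficient. The only possible 3-form in R^3 is dx ∧ dy ∧ dz, with coefficient
  ∂(coeff of dy∧dz)/∂x - ∂(coeff of dx∧dz)/∂y + ∂(coeff of dx∧dy)/∂z
  = ∂/∂x (5*x) - ∂/∂y (2*x + 2*y - 2*z - 1) + ∂/∂z (-3*x - 3*z).
Each of these terms simplifies to sums of mixed partials that cancel in pairs. The result is 0 (by equality of mixed partials for smooth functions — Schwarz / Clairaut).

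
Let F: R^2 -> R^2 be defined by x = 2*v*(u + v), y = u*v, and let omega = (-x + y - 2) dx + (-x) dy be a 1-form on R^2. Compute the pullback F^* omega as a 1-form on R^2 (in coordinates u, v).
F^* omega = (2*v*(-2*u*v - 3*v^2 - 2)) du + (-4*u^2*v - 10*u*v^2 - 4*u - 8*v^3 - 8*v) dv

Using F^*(f dg) = (f ∘ F) d(g ∘ F), substitute each coordinate x_i by F_i(u, v) in f_i, and replace dx_i by d F_i = (∂F_i/∂u) du + (∂F_i/∂v) dv.
  For the x component: f_1(F) = -u*v - 2*v^2 - 2; d F_1 = (2*v) du + (2*u + 4*v) dv
  For the y component: f_2(F) = 2*v*(-u - v); d F_2 = (v) du + (u) dv
Combining and collecting du, dv coefficients:
  coeff of du: 2*v*(-2*u*v - 3*v^2 - 2)
  coeff of dv: -4*u^2*v - 10*u*v^2 - 4*u - 8*v^3 - 8*v
F^* omega = (2*v*(-2*u*v - 3*v^2 - 2)) du + (-4*u^2*v - 10*u*v^2 - 4*u - 8*v^3 - 8*v) dv.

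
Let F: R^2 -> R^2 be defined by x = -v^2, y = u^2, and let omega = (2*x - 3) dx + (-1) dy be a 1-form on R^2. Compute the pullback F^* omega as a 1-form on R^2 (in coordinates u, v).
F^* omega = (-2*u) du + (4*v^3 + 6*v) dv

Using F^*(f dg) = (f ∘ F) d(g ∘ F), substitute each coordinate x_i by F_i(u, v) in f_i, and replace dx_i by d F_i = (∂F_i/∂u) du + (∂F_i/∂v) dv.
  For the x component: f_1(F) = -2*v^2 - 3; d F_1 = (0) du + (-2*v) dv
  For the y component: f_2(F) = -1; d F_2 = (2*u) du + (0) dv
Combining and collecting du, dv coefficients:
  coeff of du: -2*u
  coeff of dv: 4*v^3 + 6*v
F^* omega = (-2*u) du + (4*v^3 + 6*v) dv.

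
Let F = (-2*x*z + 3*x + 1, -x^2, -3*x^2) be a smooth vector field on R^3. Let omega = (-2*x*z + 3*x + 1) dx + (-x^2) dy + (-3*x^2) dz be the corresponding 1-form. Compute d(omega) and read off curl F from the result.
d(omega) = (0) dy ∧ dz + (4*x) dz ∧ dx + (-2*x) dx ∧ dy; curl F = (0, 4*x, -2*x)

d omega = sum_{i<j} (∂f_j/∂x_i - ∂f_i/∂x_j) dx_i ∧ dx_j. Under the identification (dy ∧ dz, dz ∧ dx, dx ∧ dy) ↔ (e_x, e_y, e_z), the coefficients are exactly the components of curl F. Compute:
  ∂R/∂y - ∂Q/∂z = (0) - (0) = 0
  ∂P/∂z - ∂R/∂x = (-2*x) - (-6*x) = 4*x
  ∂Q/∂x - ∂P/∂y = (-2*x) - (0) = -2*x.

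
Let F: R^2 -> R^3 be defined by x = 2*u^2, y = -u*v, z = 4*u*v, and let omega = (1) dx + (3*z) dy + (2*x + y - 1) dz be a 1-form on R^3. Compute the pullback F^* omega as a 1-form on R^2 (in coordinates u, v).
F^* omega = (16*u^2*v - 16*u*v^2 + 4*u - 4*v) du + (4*u*(4*u^2 - 4*u*v - 1)) dv

Using F^*(f dg) = (f ∘ F) d(g ∘ F), substitute each coordinate x_i by F_i(u, v) in f_i, and replace dx_i by d F_i = (∂F_i/∂u) du + (∂F_i/∂v) dv.
  For the x component: f_1(F) = 1; d F_1 = (4*u) du + (0) dv
  For the y component: f_2(F) = 12*u*v; d F_2 = (-v) du + (-u) dv
  For the z component: f_3(F) = 4*u^2 - u*v - 1; d F_3 = (4*v) du + (4*u) dv
Combining and collecting du, dv coefficients:
  coeff of du: 16*u^2*v - 16*u*v^2 + 4*u - 4*v
  coeff of dv: 4*u*(4*u^2 - 4*u*v - 1)
F^* omega = (16*u^2*v - 16*u*v^2 + 4*u - 4*v) du + (4*u*(4*u^2 - 4*u*v - 1)) dv.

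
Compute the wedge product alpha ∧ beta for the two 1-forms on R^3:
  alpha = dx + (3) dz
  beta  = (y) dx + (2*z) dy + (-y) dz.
alpha ∧ beta = (2*z) dx ∧ dy + (-4*y) dx ∧ dz + (-6*z) dy ∧ dz

Distribute the wedge, using dx_i ∧ dx_j = -dx_j ∧ dx_i and dx_i ∧ dx_i = 0. For each pair (i, j) with i < j, the coefficient of dx_i ∧ dx_j in alpha ∧ beta is (alpha_i * beta_j - alpha_j * beta_i). Collecting: alpha ∧ beta = (2*z) dx ∧ dy + (-4*y) dx ∧ dz + (-6*z) dy ∧ dz.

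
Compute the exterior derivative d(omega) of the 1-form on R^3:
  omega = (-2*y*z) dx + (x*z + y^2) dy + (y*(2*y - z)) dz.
d(omega) = (3*z) dx ∧ dy + (2*y) dx ∧ dz + (-x + 4*y - z) dy ∧ dz

For a 1-form omega = sum_i f_i dx_i, the exterior derivative is
  d(omega) = sum_{i < j} (∂f_j/∂x_i - ∂f_i/∂x_j) dx_i ∧ dx_j.
  coefficient of dx ∧ dy: ∂f_2/∂x - ∂f_1/∂y = ∂(x*z + y^2)/∂x - ∂(-2*y*z)/∂y = 3*z
  coefficient of dx ∧ dz: ∂f_3/∂x - ∂f_1/∂z = ∂(y*(2*y - z))/∂x - ∂(-2*y*z)/∂z = 2*y
  coefficient of dy ∧ dz: ∂f_3/∂y - ∂f_2/∂z = ∂(y*(2*y - z))/∂y - ∂(x*z + y^2)/∂z = -x + 4*y - z
Assembling: d(omega) = (3*z) dx ∧ dy + (2*y) dx ∧ dz + (-x + 4*y - z) dy ∧ dz.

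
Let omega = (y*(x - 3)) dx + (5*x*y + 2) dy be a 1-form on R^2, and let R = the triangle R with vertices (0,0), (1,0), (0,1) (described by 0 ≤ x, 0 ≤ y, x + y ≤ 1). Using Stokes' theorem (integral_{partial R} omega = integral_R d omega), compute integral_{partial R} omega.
integral_(partial R) omega = 13/6

Stokes: integral_partial_R omega = integral_R d omega with d omega = (∂Q/∂x - ∂P/∂y) dx ∧ dy.
  ∂Q/∂x = 5*y
  ∂P/∂y = x - 3
  integrand = ∂Q/∂x - ∂P/∂y = -x + 5*y + 3.
Integrating over R: integral_0^1 integral_0^{1-x} (-x + 5*y + 3) dy dx = 13/6.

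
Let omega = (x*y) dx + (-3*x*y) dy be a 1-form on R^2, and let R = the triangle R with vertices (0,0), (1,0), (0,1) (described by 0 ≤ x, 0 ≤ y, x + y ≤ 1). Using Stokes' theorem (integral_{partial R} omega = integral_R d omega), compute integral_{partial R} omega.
integral_(partial R) omega = -2/3

Stokes: integral_partial_R omega = integral_R d omega with d omega = (∂Q/∂x - ∂P/∂y) dx ∧ dy.
  ∂Q/∂x = -3*y
  ∂P/∂y = x
  integrand = ∂Q/∂x - ∂P/∂y = -x - 3*y.
Integrating over R: integral_0^1 integral_0^{1-x} (-x - 3*y) dy dx = -2/3.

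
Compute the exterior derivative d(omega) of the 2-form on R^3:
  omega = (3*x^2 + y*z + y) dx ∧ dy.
d(omega) = (y) dx ∧ dy ∧ dz

For a 2-form omega = sum_{i<j} g_{ij} dx_i ∧ dx_j, the exterior derivative is
  d(omega) = sum_{i<j} d(g_{ij}) ∧ dx_i ∧ dx_j = sum_{i<j, k} (∂g_{ij}/∂x_k) dx_k ∧ dx_i ∧ dx_j.
Expand each term, using dx_k ∧ dx_i ∧ dx_j = sgn(permutation) dx_{(a)} ∧ dx_{(b)} ∧ dx_{(c)} with (a < b < c) sorted:
  d(3*x^2 + y*z + y) includes (∂/∂z)(3*x^2 + y*z + y) dz = (y) dz, which multiplied by dx ∧ dy gives (y) dx ∧ dy ∧ dz
Collecting like 3-forms: d(omega) = (y) dx ∧ dy ∧ dz.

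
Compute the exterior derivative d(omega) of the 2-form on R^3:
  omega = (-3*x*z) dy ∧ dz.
d(omega) = (-3*z) dx ∧ dy ∧ dz

For a 2-form omega = sum_{i<j} g_{ij} dx_i ∧ dx_j, the exterior derivative is
  d(omega) = sum_{i<j} d(g_{ij}) ∧ dx_i ∧ dx_j = sum_{i<j, k} (∂g_{ij}/∂x_k) dx_k ∧ dx_i ∧ dx_j.
Expand each term, using dx_k ∧ dx_i ∧ dx_j = sgn(permutation) dx_{(a)} ∧ dx_{(b)} ∧ dx_{(c)} with (a < b < c) sorted:
  d(-3*x*z) includes (∂/∂x)(-3*x*z) dx = (-3*z) dx, which multiplied by dy ∧ dz gives (-3*z) dx ∧ dy ∧ dz
Collecting like 3-forms: d(omega) = (-3*z) dx ∧ dy ∧ dz.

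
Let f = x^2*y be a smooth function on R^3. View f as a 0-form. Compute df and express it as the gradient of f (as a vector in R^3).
df = (2*x*y) dx + (x^2) dy + (0) dz; grad f = (2*x*y, x^2, 0)

For a 0-form f, d f = (∂f/∂x) dx + (∂f/∂y) dy + (∂f/∂z) dz. The components of the vector representation are exactly the entries of grad f in Cartesian coordinates:
  ∂f/∂x = 2*x*y
  ∂f/∂y = x^2
  ∂f/∂z = 0.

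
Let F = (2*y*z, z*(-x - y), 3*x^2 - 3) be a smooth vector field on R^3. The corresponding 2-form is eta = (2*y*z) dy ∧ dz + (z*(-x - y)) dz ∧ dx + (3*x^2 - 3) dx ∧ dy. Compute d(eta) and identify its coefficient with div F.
d(eta) = (-z) dx ∧ dy ∧ dz; div F = -z

For a 2-form in R^3 of the form above, applying d gives a 3-form with coefficient ∂P/∂x + ∂Q/∂y + ∂R/∂z:
  ∂P/∂x = 0
  ∂Q/∂y = -z
  ∂R/∂z = 0
Sum = -z, which is exactly div F.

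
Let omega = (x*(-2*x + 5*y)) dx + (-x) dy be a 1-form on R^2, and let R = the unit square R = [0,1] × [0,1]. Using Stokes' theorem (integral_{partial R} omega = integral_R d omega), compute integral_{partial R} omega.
integral_(partial R) omega = -7/2

Stokes: integral_partial_R omega = integral_R d omega with d omega = (∂Q/∂x - ∂P/∂y) dx ∧ dy.
  ∂Q/∂x = -1
  ∂P/∂y = 5*x
  integrand = ∂Q/∂x - ∂P/∂y = -5*x - 1.
Integrating over R: integral_0^1 integral_0^1 (-5*x - 1) dx dy = -7/2.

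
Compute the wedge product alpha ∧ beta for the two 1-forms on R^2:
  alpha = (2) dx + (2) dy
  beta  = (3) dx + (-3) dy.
alpha ∧ beta = (-12) dx ∧ dy

Distribute the wedge, using dx_i ∧ dx_j = -dx_j ∧ dx_i and dx_i ∧ dx_i = 0. For each pair (i, j) with i < j, the coefficient of dx_i ∧ dx_j in alpha ∧ beta is (alpha_i * beta_j - alpha_j * beta_i). Collecting: alpha ∧ beta = (-12) dx ∧ dy.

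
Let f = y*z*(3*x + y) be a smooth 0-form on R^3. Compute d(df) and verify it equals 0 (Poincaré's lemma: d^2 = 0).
d(df) = 0

Step 1: df = sum_i (∂f/∂x_i) dx_i = (3*y*z) dx + (z*(3*x + 2*y)) dy + (y*(3*x + y)) dz.
Step 2: Apply d again. Using the 1-form formula, the coefficient of dx ∧ dy in d(df) is ∂^2 f/∂x ∂y - ∂^2 f/∂y ∂x = (3*z) - (3*z) = 0 (equality of mixed partials for smooth f).
Similarly for dx ∧ dz and dy ∧ dz — all coefficients vanish. So d(df) = 0.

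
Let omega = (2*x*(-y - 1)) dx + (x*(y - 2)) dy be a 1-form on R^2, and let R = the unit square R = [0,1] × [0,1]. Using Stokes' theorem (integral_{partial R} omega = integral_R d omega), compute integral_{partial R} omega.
integral_(partial R) omega = -1/2

Stokes: integral_partial_R omega = integral_R d omega with d omega = (∂Q/∂x - ∂P/∂y) dx ∧ dy.
  ∂Q/∂x = y - 2
  ∂P/∂y = -2*x
  integrand = ∂Q/∂x - ∂P/∂y = 2*x + y - 2.
Integrating over R: integral_0^1 integral_0^1 (2*x + y - 2) dx dy = -1/2.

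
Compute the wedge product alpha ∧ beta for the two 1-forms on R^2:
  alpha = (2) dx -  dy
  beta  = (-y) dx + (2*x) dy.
alpha ∧ beta = (4*x - y) dx ∧ dy

Distribute the wedge, using dx_i ∧ dx_j = -dx_j ∧ dx_i and dx_i ∧ dx_i = 0. For each pair (i, j) with i < j, the coefficient of dx_i ∧ dx_j in alpha ∧ beta is (alpha_i * beta_j - alpha_j * beta_i). Collecting: alpha ∧ beta = (4*x - y) dx ∧ dy.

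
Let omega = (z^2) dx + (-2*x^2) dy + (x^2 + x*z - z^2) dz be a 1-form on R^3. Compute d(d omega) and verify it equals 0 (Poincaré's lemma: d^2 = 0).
d(d omega) = 0

Step 1: d omega = sum_{i<j} (∂f_j/∂x_i - ∂f_i/∂x_j) dx_i ∧ dx_j:
  coeff of dx ∧ dy: -4*x
  coeff of dx ∧ dz: 2*x - z
  coeff of dy ∧ dz: 0
Step 2: Apply d again to each 2-form coefficient. The only possible 3-form in R^3 is dx ∧ dy ∧ dz, with coefficient
  ∂(coeff of dy∧dz)/∂x - ∂(coeff of dx∧dz)/∂y + ∂(coeff of dx∧dy)/∂z
  = ∂/∂x (0) - ∂/∂y (2*x - z) + ∂/∂z (-4*x).
Each of these terms simplifies to sums of mixed partials that cancel in pairs. The result is 0 (by equality of mixed partials for smooth functions — Schwarz / Clairaut).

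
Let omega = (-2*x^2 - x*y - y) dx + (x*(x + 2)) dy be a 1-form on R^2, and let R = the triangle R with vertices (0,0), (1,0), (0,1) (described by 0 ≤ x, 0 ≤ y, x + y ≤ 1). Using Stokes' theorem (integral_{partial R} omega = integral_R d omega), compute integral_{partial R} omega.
integral_(partial R) omega = 2

Stokes: integral_partial_R omega = integral_R d omega with d omega = (∂Q/∂x - ∂P/∂y) dx ∧ dy.
  ∂Q/∂x = 2*x + 2
  ∂P/∂y = -x - 1
  integrand = ∂Q/∂x - ∂P/∂y = 3*x + 3.
Integrating over R: integral_0^1 integral_0^{1-x} (3*x + 3) dy dx = 2.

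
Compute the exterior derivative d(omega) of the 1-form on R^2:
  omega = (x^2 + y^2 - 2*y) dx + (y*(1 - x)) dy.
d(omega) = (2 - 3*y) dx ∧ dy

For a 1-form omega = sum_i f_i dx_i, the exterior derivative is
  d(omega) = sum_{i < j} (∂f_j/∂x_i - ∂f_i/∂x_j) dx_i ∧ dx_j.
  coefficient of dx ∧ dy: ∂f_2/∂x - ∂f_1/∂y = ∂(y*(1 - x))/∂x - ∂(x^2 + y^2 - 2*y)/∂y = 2 - 3*y
Assembling: d(omega) = (2 - 3*y) dx ∧ dy.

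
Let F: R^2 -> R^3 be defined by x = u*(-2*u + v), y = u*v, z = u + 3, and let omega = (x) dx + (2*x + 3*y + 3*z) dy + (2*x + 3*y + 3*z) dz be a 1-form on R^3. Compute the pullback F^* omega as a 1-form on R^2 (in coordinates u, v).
F^* omega = (8*u^3 - 10*u^2*v - 4*u^2 + 6*u*v^2 + 8*u*v + 3*u + 9*v + 9) du + (3*u*(-2*u^2 + 2*u*v + u + 3)) dv

Using F^*(f dg) = (f ∘ F) d(g ∘ F), substitute each coordinate x_i by F_i(u, v) in f_i, and replace dx_i by d F_i = (∂F_i/∂u) du + (∂F_i/∂v) dv.
  For the x component: f_1(F) = u*(-2*u + v); d F_1 = (-4*u + v) du + (u) dv
  For the y component: f_2(F) = -4*u^2 + 5*u*v + 3*u + 9; d F_2 = (v) du + (u) dv
  For the z component: f_3(F) = -4*u^2 + 5*u*v + 3*u + 9; d F_3 = (1) du + (0) dv
Combining and collecting du, dv coefficients:
  coeff of du: 8*u^3 - 10*u^2*v - 4*u^2 + 6*u*v^2 + 8*u*v + 3*u + 9*v + 9
  coeff of dv: 3*u*(-2*u^2 + 2*u*v + u + 3)
F^* omega = (8*u^3 - 10*u^2*v - 4*u^2 + 6*u*v^2 + 8*u*v + 3*u + 9*v + 9) du + (3*u*(-2*u^2 + 2*u*v + u + 3)) dv.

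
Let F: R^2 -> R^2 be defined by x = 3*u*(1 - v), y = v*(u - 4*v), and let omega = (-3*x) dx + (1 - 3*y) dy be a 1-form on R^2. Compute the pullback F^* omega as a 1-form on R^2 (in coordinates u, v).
F^* omega = (-30*u*v^2 + 54*u*v - 27*u + 12*v^3 + v) du + (-30*u^2*v + 27*u^2 + 36*u*v^2 + u - 96*v^3 - 8*v) dv

Using F^*(f dg) = (f ∘ F) d(g ∘ F), substitute each coordinate x_i by F_i(u, v) in f_i, and replace dx_i by d F_i = (∂F_i/∂u) du + (∂F_i/∂v) dv.
  For the x component: f_1(F) = 9*u*(v - 1); d F_1 = (3 - 3*v) du + (-3*u) dv
  For the y component: f_2(F) = -3*u*v + 12*v^2 + 1; d F_2 = (v) du + (u - 8*v) dv
Combining and collecting du, dv coefficients:
  coeff of du: -30*u*v^2 + 54*u*v - 27*u + 12*v^3 + v
  coeff of dv: -30*u^2*v + 27*u^2 + 36*u*v^2 + u - 96*v^3 - 8*v
F^* omega = (-30*u*v^2 + 54*u*v - 27*u + 12*v^3 + v) du + (-30*u^2*v + 27*u^2 + 36*u*v^2 + u - 96*v^3 - 8*v) dv.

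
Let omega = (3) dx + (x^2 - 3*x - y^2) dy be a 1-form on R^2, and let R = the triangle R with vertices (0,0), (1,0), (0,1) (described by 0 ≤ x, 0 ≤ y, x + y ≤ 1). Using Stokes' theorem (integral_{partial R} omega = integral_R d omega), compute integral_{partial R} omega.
integral_(partial R) omega = -7/6

Stokes: integral_partial_R omega = integral_R d omega with d omega = (∂Q/∂x - ∂P/∂y) dx ∧ dy.
  ∂Q/∂x = 2*x - 3
  ∂P/∂y = 0
  integrand = ∂Q/∂x - ∂P/∂y = 2*x - 3.
Integrating over R: integral_0^1 integral_0^{1-x} (2*x - 3) dy dx = -7/6.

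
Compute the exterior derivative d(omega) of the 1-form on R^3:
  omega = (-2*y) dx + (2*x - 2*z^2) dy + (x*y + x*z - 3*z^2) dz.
d(omega) = (4) dx ∧ dy + (y + z) dx ∧ dz + (x + 4*z) dy ∧ dz

For a 1-form omega = sum_i f_i dx_i, the exterior derivative is
  d(omega) = sum_{i < j} (∂f_j/∂x_i - ∂f_i/∂x_j) dx_i ∧ dx_j.
  coefficient of dx ∧ dy: ∂f_2/∂x - ∂f_1/∂y = ∂(2*x - 2*z^2)/∂x - ∂(-2*y)/∂y = 4
  coefficient of dx ∧ dz: ∂f_3/∂x - ∂f_1/∂z = ∂(x*y + x*z - 3*z^2)/∂x - ∂(-2*y)/∂z = y + z
  coefficient of dy ∧ dz: ∂f_3/∂y - ∂f_2/∂z = ∂(x*y + x*z - 3*z^2)/∂y - ∂(2*x - 2*z^2)/∂z = x + 4*z
Assembling: d(omega) = (4) dx ∧ dy + (y + z) dx ∧ dz + (x + 4*z) dy ∧ dz.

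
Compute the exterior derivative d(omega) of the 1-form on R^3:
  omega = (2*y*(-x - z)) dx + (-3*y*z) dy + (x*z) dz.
d(omega) = (2*x + 2*z) dx ∧ dy + (2*y + z) dx ∧ dz + (3*y) dy ∧ dz

For a 1-form omega = sum_i f_i dx_i, the exterior derivative is
  d(omega) = sum_{i < j} (∂f_j/∂x_i - ∂f_i/∂x_j) dx_i ∧ dx_j.
  coefficient of dx ∧ dy: ∂f_2/∂x - ∂f_1/∂y = ∂(-3*y*z)/∂x - ∂(2*y*(-x - z))/∂y = 2*x + 2*z
  coefficient of dx ∧ dz: ∂f_3/∂x - ∂f_1/∂z = ∂(x*z)/∂x - ∂(2*y*(-x - z))/∂z = 2*y + z
  coefficient of dy ∧ dz: ∂f_3/∂y - ∂f_2/∂z = ∂(x*z)/∂y - ∂(-3*y*z)/∂z = 3*y
Assembling: d(omega) = (2*x + 2*z) dx ∧ dy + (2*y + z) dx ∧ dz + (3*y) dy ∧ dz.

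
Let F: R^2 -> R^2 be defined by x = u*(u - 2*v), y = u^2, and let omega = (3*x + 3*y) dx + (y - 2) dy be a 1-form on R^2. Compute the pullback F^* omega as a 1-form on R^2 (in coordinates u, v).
F^* omega = (2*u*(7*u^2 - 12*u*v + 6*v^2 - 2)) du + (12*u^2*(-u + v)) dv

Using F^*(f dg) = (f ∘ F) d(g ∘ F), substitute each coordinate x_i by F_i(u, v) in f_i, and replace dx_i by d F_i = (∂F_i/∂u) du + (∂F_i/∂v) dv.
  For the x component: f_1(F) = 6*u*(u - v); d F_1 = (2*u - 2*v) du + (-2*u) dv
  For the y component: f_2(F) = u^2 - 2; d F_2 = (2*u) du + (0) dv
Combining and collecting du, dv coefficients:
  coeff of du: 2*u*(7*u^2 - 12*u*v + 6*v^2 - 2)
  coeff of dv: 12*u^2*(-u + v)
F^* omega = (2*u*(7*u^2 - 12*u*v + 6*v^2 - 2)) du + (12*u^2*(-u + v)) dv.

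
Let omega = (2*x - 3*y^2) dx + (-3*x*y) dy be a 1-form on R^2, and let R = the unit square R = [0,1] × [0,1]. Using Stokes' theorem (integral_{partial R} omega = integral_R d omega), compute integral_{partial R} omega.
integral_(partial R) omega = 3/2

Stokes: integral_partial_R omega = integral_R d omega with d omega = (∂Q/∂x - ∂P/∂y) dx ∧ dy.
  ∂Q/∂x = -3*y
  ∂P/∂y = -6*y
  integrand = ∂Q/∂x - ∂P/∂y = 3*y.
Integrating over R: integral_0^1 integral_0^1 (3*y) dx dy = 3/2.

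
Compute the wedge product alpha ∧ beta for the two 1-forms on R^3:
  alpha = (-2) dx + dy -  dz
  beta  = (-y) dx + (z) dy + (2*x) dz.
alpha ∧ beta = (y - 2*z) dx ∧ dy + (-4*x - y) dx ∧ dz + (2*x + z) dy ∧ dz

Distribute the wedge, using dx_i ∧ dx_j = -dx_j ∧ dx_i and dx_i ∧ dx_i = 0. For each pair (i, j) with i < j, the coefficient of dx_i ∧ dx_j in alpha ∧ beta is (alpha_i * beta_j - alpha_j * beta_i). Collecting: alpha ∧ beta = (y - 2*z) dx ∧ dy + (-4*x - y) dx ∧ dz + (2*x + z) dy ∧ dz.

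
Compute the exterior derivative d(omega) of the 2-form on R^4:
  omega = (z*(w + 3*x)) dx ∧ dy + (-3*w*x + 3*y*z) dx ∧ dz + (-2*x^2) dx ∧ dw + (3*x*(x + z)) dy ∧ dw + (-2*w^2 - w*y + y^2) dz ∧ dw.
d(omega) = (w + 3*x - 3*z) dx ∧ dy ∧ dz + (6*x + 4*z) dx ∧ dy ∧ dw + (-3*x) dx ∧ dz ∧ dw + (-w - 3*x + 2*y) dy ∧ dz ∧ dw

For a 2-form omega = sum_{i<j} g_{ij} dx_i ∧ dx_j, the exterior derivative is
  d(omega) = sum_{i<j} d(g_{ij}) ∧ dx_i ∧ dx_j = sum_{i<j, k} (∂g_{ij}/∂x_k) dx_k ∧ dx_i ∧ dx_j.
Expand each term, using dx_k ∧ dx_i ∧ dx_j = sgn(permutation) dx_{(a)} ∧ dx_{(b)} ∧ dx_{(c)} with (a < b < c) sorted:
  d(z*(w + 3*x)) includes (∂/∂z)(z*(w + 3*x)) dz = (w + 3*x) dz, which multiplied by dx ∧ dy gives (w + 3*x) dx ∧ dy ∧ dz
  d(z*(w + 3*x)) includes (∂/∂w)(z*(w + 3*x)) dw = (z) dw, which multiplied by dx ∧ dy gives (z) dx ∧ dy ∧ dw
  d(-3*w*x + 3*y*z) includes (∂/∂y)(-3*w*x + 3*y*z) dy = (3*z) dy, which multiplied by dx ∧ dz gives (-3*z) dx ∧ dy ∧ dz
  d(-3*w*x + 3*y*z) includes (∂/∂w)(-3*w*x + 3*y*z) dw = (-3*x) dw, which multiplied by dx ∧ dz gives (-3*x) dx ∧ dz ∧ dw
  d(3*x*(x + z)) includes (∂/∂x)(3*x*(x + z)) dx = (6*x + 3*z) dx, which multiplied by dy ∧ dw gives (6*x + 3*z) dx ∧ dy ∧ dw
  d(3*x*(x + z)) includes (∂/∂z)(3*x*(x + z)) dz = (3*x) dz, which multiplied by dy ∧ dw gives (-3*x) dy ∧ dz ∧ dw
  d(-2*w^2 - w*y + y^2) includes (∂/∂y)(-2*w^2 - w*y + y^2) dy = (-w + 2*y) dy, which multiplied by dz ∧ dw gives (-w + 2*y) dy ∧ dz ∧ dw
Collecting like 3-forms: d(omega) = (w + 3*x - 3*z) dx ∧ dy ∧ dz + (6*x + 4*z) dx ∧ dy ∧ dw + (-3*x) dx ∧ dz ∧ dw + (-w - 3*x + 2*y) dy ∧ dz ∧ dw.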